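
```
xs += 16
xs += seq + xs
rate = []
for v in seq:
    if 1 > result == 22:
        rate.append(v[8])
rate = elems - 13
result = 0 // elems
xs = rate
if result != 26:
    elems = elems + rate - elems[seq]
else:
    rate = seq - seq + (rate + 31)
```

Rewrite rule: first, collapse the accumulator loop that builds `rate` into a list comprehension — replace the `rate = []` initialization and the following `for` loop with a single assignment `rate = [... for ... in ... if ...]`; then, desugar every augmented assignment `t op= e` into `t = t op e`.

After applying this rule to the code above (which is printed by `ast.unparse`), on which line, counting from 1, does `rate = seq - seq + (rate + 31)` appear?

10

Transformed code:
xs = xs + 16
xs = xs + (seq + xs)
rate = [v[8] for v in seq if 1 > result == 22]
rate = elems - 13
result = 0 // elems
xs = rate
if result != 26:
    elems = elems + rate - elems[seq]
else:
    rate = seq - seq + (rate + 31)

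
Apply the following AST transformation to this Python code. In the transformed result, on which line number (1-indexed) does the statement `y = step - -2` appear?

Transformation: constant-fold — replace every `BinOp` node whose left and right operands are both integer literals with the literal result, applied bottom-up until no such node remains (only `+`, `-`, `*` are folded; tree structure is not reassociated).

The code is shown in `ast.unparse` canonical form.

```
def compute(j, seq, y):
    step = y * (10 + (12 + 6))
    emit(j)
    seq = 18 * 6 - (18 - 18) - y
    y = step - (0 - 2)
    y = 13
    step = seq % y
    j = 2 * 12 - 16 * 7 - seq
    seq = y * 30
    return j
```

Transformed code:
def compute(j, seq, y):
    step = y * 28
    emit(j)
    seq = 108 - y
    y = step - -2
    y = 13
    step = seq % y
    j = -88 - seq
    seq = y * 30
    return j

5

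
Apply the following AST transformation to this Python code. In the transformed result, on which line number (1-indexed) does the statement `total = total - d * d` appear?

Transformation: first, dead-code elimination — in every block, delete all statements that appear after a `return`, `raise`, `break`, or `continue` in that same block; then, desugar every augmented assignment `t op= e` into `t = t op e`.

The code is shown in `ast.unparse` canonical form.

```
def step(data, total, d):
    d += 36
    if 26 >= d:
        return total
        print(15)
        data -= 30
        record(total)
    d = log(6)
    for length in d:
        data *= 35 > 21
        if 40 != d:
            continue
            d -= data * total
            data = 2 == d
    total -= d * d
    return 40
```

10

Transformed code:
def step(data, total, d):
    d = d + 36
    if 26 >= d:
        return total
    d = log(6)
    for length in d:
        data = data * (35 > 21)
        if 40 != d:
            continue
    total = total - d * d
    return 40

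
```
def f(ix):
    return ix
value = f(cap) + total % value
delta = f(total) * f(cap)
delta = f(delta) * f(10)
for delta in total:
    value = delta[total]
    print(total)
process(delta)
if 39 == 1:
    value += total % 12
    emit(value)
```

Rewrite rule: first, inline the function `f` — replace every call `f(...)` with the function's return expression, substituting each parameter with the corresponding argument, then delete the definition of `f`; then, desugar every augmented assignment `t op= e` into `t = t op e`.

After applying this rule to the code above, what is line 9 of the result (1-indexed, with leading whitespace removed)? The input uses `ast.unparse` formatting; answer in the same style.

value = value + total % 12

Transformed code:
value = cap + total % value
delta = total * cap
delta = delta * 10
for delta in total:
    value = delta[total]
    print(total)
process(delta)
if 39 == 1:
    value = value + total % 12
    emit(value)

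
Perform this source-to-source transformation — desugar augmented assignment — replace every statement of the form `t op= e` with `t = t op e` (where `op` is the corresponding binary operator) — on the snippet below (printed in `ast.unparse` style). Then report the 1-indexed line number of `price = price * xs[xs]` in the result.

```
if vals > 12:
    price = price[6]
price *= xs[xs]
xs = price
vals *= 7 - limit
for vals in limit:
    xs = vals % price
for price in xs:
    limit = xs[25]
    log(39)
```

Transformed code:
if vals > 12:
    price = price[6]
price = price * xs[xs]
xs = price
vals = vals * (7 - limit)
for vals in limit:
    xs = vals % price
for price in xs:
    limit = xs[25]
    log(39)

3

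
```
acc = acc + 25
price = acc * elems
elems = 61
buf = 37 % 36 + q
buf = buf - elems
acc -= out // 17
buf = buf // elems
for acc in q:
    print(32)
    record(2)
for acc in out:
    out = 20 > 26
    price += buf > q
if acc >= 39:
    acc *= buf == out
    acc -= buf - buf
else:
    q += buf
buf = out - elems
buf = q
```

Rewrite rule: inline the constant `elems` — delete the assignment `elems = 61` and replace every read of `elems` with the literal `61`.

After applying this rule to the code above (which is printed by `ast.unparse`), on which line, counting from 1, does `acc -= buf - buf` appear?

Transformed code:
acc = acc + 25
price = acc * 61
buf = 37 % 36 + q
buf = buf - 61
acc -= out // 17
buf = buf // 61
for acc in q:
    print(32)
    record(2)
for acc in out:
    out = 20 > 26
    price += buf > q
if acc >= 39:
    acc *= buf == out
    acc -= buf - buf
else:
    q += buf
buf = out - 61
buf = q

15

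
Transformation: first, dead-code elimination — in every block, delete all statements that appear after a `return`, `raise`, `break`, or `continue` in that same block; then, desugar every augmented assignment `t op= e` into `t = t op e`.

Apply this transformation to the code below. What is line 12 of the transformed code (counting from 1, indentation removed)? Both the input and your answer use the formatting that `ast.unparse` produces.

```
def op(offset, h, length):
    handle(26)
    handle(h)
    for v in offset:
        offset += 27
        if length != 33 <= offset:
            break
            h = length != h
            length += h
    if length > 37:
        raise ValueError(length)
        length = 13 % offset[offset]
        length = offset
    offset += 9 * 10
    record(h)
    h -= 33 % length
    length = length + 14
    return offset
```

Transformed code:
def op(offset, h, length):
    handle(26)
    handle(h)
    for v in offset:
        offset = offset + 27
        if length != 33 <= offset:
            break
    if length > 37:
        raise ValueError(length)
    offset = offset + 9 * 10
    record(h)
    h = h - 33 % length
    length = length + 14
    return offset

h = h - 33 % length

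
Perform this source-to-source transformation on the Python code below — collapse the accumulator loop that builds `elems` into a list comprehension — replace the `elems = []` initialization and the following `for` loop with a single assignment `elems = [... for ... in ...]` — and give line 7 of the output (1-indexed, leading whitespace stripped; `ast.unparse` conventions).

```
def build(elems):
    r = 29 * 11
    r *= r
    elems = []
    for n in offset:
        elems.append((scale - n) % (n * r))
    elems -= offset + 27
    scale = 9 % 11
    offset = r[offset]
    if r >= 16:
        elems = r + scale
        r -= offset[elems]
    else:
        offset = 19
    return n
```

offset = r[offset]

Transformed code:
def build(elems):
    r = 29 * 11
    r *= r
    elems = [(scale - n) % (n * r) for n in offset]
    elems -= offset + 27
    scale = 9 % 11
    offset = r[offset]
    if r >= 16:
        elems = r + scale
        r -= offset[elems]
    else:
        offset = 19
    return n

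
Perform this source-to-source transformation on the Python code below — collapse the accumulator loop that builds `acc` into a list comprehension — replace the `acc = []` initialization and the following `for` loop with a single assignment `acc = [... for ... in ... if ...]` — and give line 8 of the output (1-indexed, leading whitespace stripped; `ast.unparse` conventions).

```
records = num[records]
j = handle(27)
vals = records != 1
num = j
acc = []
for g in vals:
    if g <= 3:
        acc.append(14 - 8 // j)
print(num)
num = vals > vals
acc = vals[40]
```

acc = vals[40]

Transformed code:
records = num[records]
j = handle(27)
vals = records != 1
num = j
acc = [14 - 8 // j for g in vals if g <= 3]
print(num)
num = vals > vals
acc = vals[40]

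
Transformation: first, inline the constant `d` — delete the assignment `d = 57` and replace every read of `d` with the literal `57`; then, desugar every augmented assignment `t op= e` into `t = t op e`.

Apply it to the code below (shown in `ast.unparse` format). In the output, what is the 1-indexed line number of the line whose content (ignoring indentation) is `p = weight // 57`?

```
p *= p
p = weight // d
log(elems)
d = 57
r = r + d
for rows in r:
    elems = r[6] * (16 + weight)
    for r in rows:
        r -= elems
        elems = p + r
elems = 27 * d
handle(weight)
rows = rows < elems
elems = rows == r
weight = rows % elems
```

Transformed code:
p = p * p
p = weight // 57
log(elems)
r = r + 57
for rows in r:
    elems = r[6] * (16 + weight)
    for r in rows:
        r = r - elems
        elems = p + r
elems = 27 * 57
handle(weight)
rows = rows < elems
elems = rows == r
weight = rows % elems

2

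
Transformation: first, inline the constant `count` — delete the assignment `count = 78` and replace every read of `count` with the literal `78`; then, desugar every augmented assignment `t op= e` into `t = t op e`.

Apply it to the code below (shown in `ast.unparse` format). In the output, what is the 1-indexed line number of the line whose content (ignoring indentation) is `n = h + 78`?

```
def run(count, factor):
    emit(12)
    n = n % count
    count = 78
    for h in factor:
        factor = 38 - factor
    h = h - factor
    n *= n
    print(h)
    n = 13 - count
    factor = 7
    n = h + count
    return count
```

11

Transformed code:
def run(count, factor):
    emit(12)
    n = n % 78
    for h in factor:
        factor = 38 - factor
    h = h - factor
    n = n * n
    print(h)
    n = 13 - 78
    factor = 7
    n = h + 78
    return 78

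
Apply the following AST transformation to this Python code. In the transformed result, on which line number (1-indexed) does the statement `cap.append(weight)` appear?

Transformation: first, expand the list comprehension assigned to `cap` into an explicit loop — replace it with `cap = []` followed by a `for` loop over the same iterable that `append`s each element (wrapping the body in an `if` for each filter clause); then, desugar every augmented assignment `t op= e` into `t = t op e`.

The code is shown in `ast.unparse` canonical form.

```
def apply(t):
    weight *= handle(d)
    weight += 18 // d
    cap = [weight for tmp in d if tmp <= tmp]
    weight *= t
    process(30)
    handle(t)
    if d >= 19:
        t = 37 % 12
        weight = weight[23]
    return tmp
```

Transformed code:
def apply(t):
    weight = weight * handle(d)
    weight = weight + 18 // d
    cap = []
    for tmp in d:
        if tmp <= tmp:
            cap.append(weight)
    weight = weight * t
    process(30)
    handle(t)
    if d >= 19:
        t = 37 % 12
        weight = weight[23]
    return tmp

7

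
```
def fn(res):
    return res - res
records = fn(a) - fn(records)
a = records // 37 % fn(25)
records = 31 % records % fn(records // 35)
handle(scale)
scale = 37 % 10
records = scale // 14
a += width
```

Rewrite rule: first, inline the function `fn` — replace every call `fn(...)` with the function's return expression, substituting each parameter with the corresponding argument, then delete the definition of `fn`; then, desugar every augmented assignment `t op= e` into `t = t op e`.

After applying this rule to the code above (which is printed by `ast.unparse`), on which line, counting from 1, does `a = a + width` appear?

7

Transformed code:
records = a - a - (records - records)
a = records // 37 % (25 - 25)
records = 31 % records % (records // 35 - records // 35)
handle(scale)
scale = 37 % 10
records = scale // 14
a = a + width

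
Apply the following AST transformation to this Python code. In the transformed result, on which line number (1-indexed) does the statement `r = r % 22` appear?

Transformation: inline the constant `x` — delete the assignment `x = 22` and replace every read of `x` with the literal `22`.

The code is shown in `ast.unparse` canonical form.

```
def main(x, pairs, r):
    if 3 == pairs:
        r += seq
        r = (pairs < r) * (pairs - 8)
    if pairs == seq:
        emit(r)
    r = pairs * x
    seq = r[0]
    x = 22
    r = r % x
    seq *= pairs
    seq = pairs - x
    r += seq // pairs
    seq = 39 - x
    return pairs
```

9

Transformed code:
def main(x, pairs, r):
    if 3 == pairs:
        r += seq
        r = (pairs < r) * (pairs - 8)
    if pairs == seq:
        emit(r)
    r = pairs * 22
    seq = r[0]
    r = r % 22
    seq *= pairs
    seq = pairs - 22
    r += seq // pairs
    seq = 39 - 22
    return pairs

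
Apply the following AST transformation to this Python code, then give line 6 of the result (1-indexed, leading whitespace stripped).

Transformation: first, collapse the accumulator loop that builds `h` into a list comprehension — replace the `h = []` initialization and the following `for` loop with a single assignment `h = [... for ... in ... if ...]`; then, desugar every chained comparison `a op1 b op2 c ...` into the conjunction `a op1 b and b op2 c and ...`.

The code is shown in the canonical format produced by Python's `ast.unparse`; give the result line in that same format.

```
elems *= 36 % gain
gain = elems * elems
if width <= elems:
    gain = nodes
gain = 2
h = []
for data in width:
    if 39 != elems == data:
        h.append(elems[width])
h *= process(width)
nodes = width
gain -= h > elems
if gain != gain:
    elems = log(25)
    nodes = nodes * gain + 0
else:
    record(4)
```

h = [elems[width] for data in width if 39 != elems and elems == data]

Transformed code:
elems *= 36 % gain
gain = elems * elems
if width <= elems:
    gain = nodes
gain = 2
h = [elems[width] for data in width if 39 != elems and elems == data]
h *= process(width)
nodes = width
gain -= h > elems
if gain != gain:
    elems = log(25)
    nodes = nodes * gain + 0
else:
    record(4)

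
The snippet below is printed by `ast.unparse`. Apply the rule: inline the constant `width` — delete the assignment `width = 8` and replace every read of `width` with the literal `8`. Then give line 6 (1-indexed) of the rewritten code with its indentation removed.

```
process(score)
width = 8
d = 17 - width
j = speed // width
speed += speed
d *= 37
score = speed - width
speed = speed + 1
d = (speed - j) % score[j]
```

Transformed code:
process(score)
d = 17 - 8
j = speed // 8
speed += speed
d *= 37
score = speed - 8
speed = speed + 1
d = (speed - j) % score[j]

score = speed - 8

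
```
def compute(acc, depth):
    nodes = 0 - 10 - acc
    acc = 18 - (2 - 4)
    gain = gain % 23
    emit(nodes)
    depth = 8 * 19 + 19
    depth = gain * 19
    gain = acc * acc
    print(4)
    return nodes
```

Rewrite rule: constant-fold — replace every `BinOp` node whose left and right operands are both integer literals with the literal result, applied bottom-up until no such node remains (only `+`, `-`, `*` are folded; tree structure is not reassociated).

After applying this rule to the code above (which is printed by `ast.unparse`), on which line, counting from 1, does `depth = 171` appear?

Transformed code:
def compute(acc, depth):
    nodes = -10 - acc
    acc = 20
    gain = gain % 23
    emit(nodes)
    depth = 171
    depth = gain * 19
    gain = acc * acc
    print(4)
    return nodes

6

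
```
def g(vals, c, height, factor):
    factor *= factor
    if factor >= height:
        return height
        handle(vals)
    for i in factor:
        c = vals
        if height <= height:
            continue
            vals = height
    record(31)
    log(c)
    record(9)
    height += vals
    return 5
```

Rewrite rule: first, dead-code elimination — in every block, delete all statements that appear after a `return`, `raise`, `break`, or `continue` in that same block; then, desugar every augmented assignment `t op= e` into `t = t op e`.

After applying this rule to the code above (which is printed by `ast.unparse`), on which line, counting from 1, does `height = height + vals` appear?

12

Transformed code:
def g(vals, c, height, factor):
    factor = factor * factor
    if factor >= height:
        return height
    for i in factor:
        c = vals
        if height <= height:
            continue
    record(31)
    log(c)
    record(9)
    height = height + vals
    return 5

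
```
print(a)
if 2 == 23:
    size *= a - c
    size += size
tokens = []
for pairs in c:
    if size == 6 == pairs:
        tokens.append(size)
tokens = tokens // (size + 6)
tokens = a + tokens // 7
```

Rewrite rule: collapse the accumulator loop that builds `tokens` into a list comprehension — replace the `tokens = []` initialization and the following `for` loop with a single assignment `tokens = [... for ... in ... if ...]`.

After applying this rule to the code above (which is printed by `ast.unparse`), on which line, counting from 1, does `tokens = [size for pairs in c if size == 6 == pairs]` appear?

5

Transformed code:
print(a)
if 2 == 23:
    size *= a - c
    size += size
tokens = [size for pairs in c if size == 6 == pairs]
tokens = tokens // (size + 6)
tokens = a + tokens // 7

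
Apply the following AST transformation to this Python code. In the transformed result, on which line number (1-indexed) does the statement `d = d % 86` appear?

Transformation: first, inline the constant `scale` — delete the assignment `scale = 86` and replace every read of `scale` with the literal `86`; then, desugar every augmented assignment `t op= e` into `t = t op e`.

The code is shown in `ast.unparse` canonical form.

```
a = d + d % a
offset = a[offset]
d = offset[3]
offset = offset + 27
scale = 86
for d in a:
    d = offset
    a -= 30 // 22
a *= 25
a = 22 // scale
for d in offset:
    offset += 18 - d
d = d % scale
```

12

Transformed code:
a = d + d % a
offset = a[offset]
d = offset[3]
offset = offset + 27
for d in a:
    d = offset
    a = a - 30 // 22
a = a * 25
a = 22 // 86
for d in offset:
    offset = offset + (18 - d)
d = d % 86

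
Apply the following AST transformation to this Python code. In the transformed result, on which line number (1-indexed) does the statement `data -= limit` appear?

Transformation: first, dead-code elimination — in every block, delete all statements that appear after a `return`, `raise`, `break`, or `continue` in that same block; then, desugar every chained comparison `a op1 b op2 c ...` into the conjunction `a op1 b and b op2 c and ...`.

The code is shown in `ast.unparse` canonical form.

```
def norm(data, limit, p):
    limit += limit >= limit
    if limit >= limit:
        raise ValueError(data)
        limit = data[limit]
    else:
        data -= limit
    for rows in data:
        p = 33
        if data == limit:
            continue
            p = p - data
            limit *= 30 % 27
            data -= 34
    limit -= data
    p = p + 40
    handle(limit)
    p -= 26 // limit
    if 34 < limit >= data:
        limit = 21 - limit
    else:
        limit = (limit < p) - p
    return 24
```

6

Transformed code:
def norm(data, limit, p):
    limit += limit >= limit
    if limit >= limit:
        raise ValueError(data)
    else:
        data -= limit
    for rows in data:
        p = 33
        if data == limit:
            continue
    limit -= data
    p = p + 40
    handle(limit)
    p -= 26 // limit
    if 34 < limit and limit >= data:
        limit = 21 - limit
    else:
        limit = (limit < p) - p
    return 24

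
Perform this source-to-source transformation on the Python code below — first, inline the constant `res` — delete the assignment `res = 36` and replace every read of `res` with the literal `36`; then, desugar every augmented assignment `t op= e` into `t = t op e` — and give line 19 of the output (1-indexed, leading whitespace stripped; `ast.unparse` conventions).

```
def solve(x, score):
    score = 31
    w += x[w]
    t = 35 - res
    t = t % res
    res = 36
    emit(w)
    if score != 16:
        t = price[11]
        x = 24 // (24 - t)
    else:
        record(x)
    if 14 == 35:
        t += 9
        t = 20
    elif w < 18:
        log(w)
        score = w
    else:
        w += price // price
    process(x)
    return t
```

Transformed code:
def solve(x, score):
    score = 31
    w = w + x[w]
    t = 35 - 36
    t = t % 36
    emit(w)
    if score != 16:
        t = price[11]
        x = 24 // (24 - t)
    else:
        record(x)
    if 14 == 35:
        t = t + 9
        t = 20
    elif w < 18:
        log(w)
        score = w
    else:
        w = w + price // price
    process(x)
    return t

w = w + price // price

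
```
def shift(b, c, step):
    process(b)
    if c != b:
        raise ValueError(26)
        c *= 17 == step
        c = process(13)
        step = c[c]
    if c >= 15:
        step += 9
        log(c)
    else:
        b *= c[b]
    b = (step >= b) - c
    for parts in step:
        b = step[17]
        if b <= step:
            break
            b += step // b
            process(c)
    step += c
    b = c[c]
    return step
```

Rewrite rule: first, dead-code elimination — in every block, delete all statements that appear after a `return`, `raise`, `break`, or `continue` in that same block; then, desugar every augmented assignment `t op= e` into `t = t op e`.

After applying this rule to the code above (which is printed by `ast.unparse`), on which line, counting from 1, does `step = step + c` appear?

15

Transformed code:
def shift(b, c, step):
    process(b)
    if c != b:
        raise ValueError(26)
    if c >= 15:
        step = step + 9
        log(c)
    else:
        b = b * c[b]
    b = (step >= b) - c
    for parts in step:
        b = step[17]
        if b <= step:
            break
    step = step + c
    b = c[c]
    return step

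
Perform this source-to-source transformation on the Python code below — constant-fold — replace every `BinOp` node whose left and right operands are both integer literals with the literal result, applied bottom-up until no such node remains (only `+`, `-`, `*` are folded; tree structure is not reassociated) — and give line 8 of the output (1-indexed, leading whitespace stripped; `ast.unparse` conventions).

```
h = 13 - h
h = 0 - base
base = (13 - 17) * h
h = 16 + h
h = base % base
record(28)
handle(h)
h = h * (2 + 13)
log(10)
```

Transformed code:
h = 13 - h
h = 0 - base
base = -4 * h
h = 16 + h
h = base % base
record(28)
handle(h)
h = h * 15
log(10)

h = h * 15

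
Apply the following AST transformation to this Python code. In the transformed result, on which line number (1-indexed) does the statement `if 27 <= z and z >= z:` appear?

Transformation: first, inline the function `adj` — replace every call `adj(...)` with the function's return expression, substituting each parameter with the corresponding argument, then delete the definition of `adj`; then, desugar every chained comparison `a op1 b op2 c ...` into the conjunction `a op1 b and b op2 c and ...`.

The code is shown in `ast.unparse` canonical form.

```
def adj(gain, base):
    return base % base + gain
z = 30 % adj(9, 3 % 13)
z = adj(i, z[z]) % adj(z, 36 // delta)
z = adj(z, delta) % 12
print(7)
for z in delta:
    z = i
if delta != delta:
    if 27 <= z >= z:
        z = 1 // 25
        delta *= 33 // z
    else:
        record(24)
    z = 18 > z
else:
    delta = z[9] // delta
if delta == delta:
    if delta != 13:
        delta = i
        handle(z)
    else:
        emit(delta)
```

8

Transformed code:
z = 30 % (3 % 13 % (3 % 13) + 9)
z = (z[z] % z[z] + i) % (36 // delta % (36 // delta) + z)
z = (delta % delta + z) % 12
print(7)
for z in delta:
    z = i
if delta != delta:
    if 27 <= z and z >= z:
        z = 1 // 25
        delta *= 33 // z
    else:
        record(24)
    z = 18 > z
else:
    delta = z[9] // delta
if delta == delta:
    if delta != 13:
        delta = i
        handle(z)
    else:
        emit(delta)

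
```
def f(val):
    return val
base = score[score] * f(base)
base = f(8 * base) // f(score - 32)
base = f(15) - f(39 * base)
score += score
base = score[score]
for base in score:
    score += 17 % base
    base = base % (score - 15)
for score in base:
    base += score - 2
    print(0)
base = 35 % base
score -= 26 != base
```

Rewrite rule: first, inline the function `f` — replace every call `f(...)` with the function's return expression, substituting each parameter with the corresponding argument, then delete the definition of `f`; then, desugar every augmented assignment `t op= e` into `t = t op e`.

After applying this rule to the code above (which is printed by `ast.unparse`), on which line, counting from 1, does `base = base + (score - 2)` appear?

10

Transformed code:
base = score[score] * base
base = 8 * base // (score - 32)
base = 15 - 39 * base
score = score + score
base = score[score]
for base in score:
    score = score + 17 % base
    base = base % (score - 15)
for score in base:
    base = base + (score - 2)
    print(0)
base = 35 % base
score = score - (26 != base)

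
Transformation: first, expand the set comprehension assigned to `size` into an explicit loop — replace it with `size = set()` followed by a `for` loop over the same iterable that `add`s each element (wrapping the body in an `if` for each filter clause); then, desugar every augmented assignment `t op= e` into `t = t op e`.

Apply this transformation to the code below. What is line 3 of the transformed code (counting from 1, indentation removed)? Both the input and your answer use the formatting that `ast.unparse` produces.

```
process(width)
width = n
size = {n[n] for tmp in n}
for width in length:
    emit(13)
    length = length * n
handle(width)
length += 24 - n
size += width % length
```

Transformed code:
process(width)
width = n
size = set()
for tmp in n:
    size.add(n[n])
for width in length:
    emit(13)
    length = length * n
handle(width)
length = length + (24 - n)
size = size + width % length

size = set()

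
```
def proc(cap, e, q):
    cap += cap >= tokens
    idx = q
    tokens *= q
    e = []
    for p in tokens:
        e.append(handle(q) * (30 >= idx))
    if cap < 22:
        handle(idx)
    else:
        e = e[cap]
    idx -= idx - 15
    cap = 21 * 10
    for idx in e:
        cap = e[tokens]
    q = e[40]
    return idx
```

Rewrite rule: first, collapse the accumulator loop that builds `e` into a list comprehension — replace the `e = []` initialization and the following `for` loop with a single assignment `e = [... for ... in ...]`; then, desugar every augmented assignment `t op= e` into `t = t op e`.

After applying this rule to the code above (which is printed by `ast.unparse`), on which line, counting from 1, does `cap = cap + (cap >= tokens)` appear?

2

Transformed code:
def proc(cap, e, q):
    cap = cap + (cap >= tokens)
    idx = q
    tokens = tokens * q
    e = [handle(q) * (30 >= idx) for p in tokens]
    if cap < 22:
        handle(idx)
    else:
        e = e[cap]
    idx = idx - (idx - 15)
    cap = 21 * 10
    for idx in e:
        cap = e[tokens]
    q = e[40]
    return idx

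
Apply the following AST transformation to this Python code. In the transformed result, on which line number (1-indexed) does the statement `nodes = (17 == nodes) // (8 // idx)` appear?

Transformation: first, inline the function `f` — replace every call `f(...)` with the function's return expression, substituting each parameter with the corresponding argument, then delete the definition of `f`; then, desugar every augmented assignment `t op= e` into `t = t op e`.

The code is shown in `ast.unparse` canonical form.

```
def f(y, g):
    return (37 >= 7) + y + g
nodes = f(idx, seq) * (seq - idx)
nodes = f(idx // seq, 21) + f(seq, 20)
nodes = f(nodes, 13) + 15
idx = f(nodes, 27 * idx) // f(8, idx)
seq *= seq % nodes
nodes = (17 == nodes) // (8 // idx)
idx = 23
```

6

Transformed code:
nodes = ((37 >= 7) + idx + seq) * (seq - idx)
nodes = (37 >= 7) + idx // seq + 21 + ((37 >= 7) + seq + 20)
nodes = (37 >= 7) + nodes + 13 + 15
idx = ((37 >= 7) + nodes + 27 * idx) // ((37 >= 7) + 8 + idx)
seq = seq * (seq % nodes)
nodes = (17 == nodes) // (8 // idx)
idx = 23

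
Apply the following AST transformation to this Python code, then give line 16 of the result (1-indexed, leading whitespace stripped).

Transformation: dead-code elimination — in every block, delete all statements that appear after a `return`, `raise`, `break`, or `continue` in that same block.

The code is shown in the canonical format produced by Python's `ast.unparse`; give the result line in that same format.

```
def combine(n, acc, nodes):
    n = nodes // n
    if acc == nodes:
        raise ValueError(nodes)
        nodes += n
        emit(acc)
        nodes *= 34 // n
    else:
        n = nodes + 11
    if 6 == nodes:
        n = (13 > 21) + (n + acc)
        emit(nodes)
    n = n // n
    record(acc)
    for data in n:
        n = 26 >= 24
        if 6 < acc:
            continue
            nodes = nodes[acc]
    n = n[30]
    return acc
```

Transformed code:
def combine(n, acc, nodes):
    n = nodes // n
    if acc == nodes:
        raise ValueError(nodes)
    else:
        n = nodes + 11
    if 6 == nodes:
        n = (13 > 21) + (n + acc)
        emit(nodes)
    n = n // n
    record(acc)
    for data in n:
        n = 26 >= 24
        if 6 < acc:
            continue
    n = n[30]
    return acc

n = n[30]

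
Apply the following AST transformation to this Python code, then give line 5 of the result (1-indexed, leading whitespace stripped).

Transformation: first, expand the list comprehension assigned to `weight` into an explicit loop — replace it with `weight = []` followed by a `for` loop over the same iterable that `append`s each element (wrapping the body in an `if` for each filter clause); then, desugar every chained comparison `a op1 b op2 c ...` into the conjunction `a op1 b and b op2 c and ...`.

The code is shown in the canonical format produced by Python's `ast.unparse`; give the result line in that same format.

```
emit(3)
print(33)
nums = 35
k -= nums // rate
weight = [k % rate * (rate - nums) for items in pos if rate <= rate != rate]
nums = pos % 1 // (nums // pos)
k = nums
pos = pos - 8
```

weight = []

Transformed code:
emit(3)
print(33)
nums = 35
k -= nums // rate
weight = []
for items in pos:
    if rate <= rate and rate != rate:
        weight.append(k % rate * (rate - nums))
nums = pos % 1 // (nums // pos)
k = nums
pos = pos - 8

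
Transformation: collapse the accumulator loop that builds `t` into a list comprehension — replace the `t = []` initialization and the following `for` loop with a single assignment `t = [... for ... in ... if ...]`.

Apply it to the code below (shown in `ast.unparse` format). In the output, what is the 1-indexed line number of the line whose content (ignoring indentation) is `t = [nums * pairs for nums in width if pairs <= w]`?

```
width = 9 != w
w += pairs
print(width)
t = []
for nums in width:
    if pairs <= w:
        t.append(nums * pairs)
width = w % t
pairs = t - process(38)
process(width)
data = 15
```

4

Transformed code:
width = 9 != w
w += pairs
print(width)
t = [nums * pairs for nums in width if pairs <= w]
width = w % t
pairs = t - process(38)
process(width)
data = 15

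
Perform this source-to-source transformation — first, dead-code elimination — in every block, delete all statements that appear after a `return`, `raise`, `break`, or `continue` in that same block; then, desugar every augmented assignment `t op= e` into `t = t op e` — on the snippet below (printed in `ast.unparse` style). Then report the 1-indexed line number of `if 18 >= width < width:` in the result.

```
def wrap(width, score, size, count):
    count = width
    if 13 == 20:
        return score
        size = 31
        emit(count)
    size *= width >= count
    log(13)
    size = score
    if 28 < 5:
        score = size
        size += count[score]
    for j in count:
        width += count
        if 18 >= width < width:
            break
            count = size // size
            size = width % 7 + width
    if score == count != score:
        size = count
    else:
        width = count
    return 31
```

Transformed code:
def wrap(width, score, size, count):
    count = width
    if 13 == 20:
        return score
    size = size * (width >= count)
    log(13)
    size = score
    if 28 < 5:
        score = size
        size = size + count[score]
    for j in count:
        width = width + count
        if 18 >= width < width:
            break
    if score == count != score:
        size = count
    else:
        width = count
    return 31

13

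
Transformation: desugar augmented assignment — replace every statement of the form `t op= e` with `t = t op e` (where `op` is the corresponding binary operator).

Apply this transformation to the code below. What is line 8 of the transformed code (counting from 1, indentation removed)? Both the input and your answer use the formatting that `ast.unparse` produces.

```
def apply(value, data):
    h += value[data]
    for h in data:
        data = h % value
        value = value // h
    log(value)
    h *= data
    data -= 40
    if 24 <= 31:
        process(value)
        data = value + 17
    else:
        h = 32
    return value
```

Transformed code:
def apply(value, data):
    h = h + value[data]
    for h in data:
        data = h % value
        value = value // h
    log(value)
    h = h * data
    data = data - 40
    if 24 <= 31:
        process(value)
        data = value + 17
    else:
        h = 32
    return value

data = data - 40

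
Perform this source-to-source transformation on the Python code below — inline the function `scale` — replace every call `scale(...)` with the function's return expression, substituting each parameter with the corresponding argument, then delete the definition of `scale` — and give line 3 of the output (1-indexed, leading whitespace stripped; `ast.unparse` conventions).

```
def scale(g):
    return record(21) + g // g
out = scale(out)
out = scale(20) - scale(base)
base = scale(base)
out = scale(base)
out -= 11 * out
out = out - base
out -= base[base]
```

Transformed code:
out = record(21) + out // out
out = record(21) + 20 // 20 - (record(21) + base // base)
base = record(21) + base // base
out = record(21) + base // base
out -= 11 * out
out = out - base
out -= base[base]

base = record(21) + base // base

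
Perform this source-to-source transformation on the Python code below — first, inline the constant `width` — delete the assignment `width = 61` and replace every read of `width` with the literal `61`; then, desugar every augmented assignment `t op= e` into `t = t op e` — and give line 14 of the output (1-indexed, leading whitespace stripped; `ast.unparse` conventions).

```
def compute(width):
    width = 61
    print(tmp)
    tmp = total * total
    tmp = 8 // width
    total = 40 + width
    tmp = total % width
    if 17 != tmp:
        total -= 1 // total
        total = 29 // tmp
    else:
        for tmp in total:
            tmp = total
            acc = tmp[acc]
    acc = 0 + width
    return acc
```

acc = 0 + 61

Transformed code:
def compute(width):
    print(tmp)
    tmp = total * total
    tmp = 8 // 61
    total = 40 + 61
    tmp = total % 61
    if 17 != tmp:
        total = total - 1 // total
        total = 29 // tmp
    else:
        for tmp in total:
            tmp = total
            acc = tmp[acc]
    acc = 0 + 61
    return acc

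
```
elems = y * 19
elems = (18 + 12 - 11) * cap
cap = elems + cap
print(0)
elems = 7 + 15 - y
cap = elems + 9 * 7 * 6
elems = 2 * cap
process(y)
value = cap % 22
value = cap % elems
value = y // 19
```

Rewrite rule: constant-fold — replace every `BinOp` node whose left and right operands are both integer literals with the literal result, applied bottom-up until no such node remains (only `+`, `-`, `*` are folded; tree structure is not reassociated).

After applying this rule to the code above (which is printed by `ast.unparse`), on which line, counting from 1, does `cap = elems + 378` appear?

6

Transformed code:
elems = y * 19
elems = 19 * cap
cap = elems + cap
print(0)
elems = 22 - y
cap = elems + 378
elems = 2 * cap
process(y)
value = cap % 22
value = cap % elems
value = y // 19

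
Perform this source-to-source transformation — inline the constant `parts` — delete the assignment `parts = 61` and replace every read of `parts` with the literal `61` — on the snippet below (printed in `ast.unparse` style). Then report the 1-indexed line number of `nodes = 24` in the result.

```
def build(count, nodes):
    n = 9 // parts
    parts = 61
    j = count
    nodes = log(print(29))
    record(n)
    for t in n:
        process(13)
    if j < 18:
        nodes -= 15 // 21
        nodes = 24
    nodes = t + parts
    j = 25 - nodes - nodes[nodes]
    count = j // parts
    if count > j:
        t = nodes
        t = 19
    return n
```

Transformed code:
def build(count, nodes):
    n = 9 // 61
    j = count
    nodes = log(print(29))
    record(n)
    for t in n:
        process(13)
    if j < 18:
        nodes -= 15 // 21
        nodes = 24
    nodes = t + 61
    j = 25 - nodes - nodes[nodes]
    count = j // 61
    if count > j:
        t = nodes
        t = 19
    return n

10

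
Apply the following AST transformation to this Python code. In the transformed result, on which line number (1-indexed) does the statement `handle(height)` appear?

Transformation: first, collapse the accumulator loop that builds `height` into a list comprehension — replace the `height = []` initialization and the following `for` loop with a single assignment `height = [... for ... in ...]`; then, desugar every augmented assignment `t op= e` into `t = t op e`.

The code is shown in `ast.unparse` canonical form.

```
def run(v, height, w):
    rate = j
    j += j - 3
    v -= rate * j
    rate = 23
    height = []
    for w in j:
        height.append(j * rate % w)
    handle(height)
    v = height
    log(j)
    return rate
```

Transformed code:
def run(v, height, w):
    rate = j
    j = j + (j - 3)
    v = v - rate * j
    rate = 23
    height = [j * rate % w for w in j]
    handle(height)
    v = height
    log(j)
    return rate

7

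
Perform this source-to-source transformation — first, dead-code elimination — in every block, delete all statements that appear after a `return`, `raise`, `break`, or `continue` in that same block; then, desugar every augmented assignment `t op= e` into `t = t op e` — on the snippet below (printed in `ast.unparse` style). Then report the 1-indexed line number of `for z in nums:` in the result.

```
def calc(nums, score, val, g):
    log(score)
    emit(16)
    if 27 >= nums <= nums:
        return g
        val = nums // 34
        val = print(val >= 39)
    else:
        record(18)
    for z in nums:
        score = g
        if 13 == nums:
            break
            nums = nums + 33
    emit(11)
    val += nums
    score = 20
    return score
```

8

Transformed code:
def calc(nums, score, val, g):
    log(score)
    emit(16)
    if 27 >= nums <= nums:
        return g
    else:
        record(18)
    for z in nums:
        score = g
        if 13 == nums:
            break
    emit(11)
    val = val + nums
    score = 20
    return score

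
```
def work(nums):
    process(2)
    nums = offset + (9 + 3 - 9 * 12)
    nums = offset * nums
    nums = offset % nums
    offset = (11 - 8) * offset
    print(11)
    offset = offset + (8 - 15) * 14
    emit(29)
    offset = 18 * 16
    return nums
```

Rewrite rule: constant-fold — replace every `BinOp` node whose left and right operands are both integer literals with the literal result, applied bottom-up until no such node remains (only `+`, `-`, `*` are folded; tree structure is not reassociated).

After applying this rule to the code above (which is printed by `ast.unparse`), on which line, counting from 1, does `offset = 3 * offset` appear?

6

Transformed code:
def work(nums):
    process(2)
    nums = offset + -96
    nums = offset * nums
    nums = offset % nums
    offset = 3 * offset
    print(11)
    offset = offset + -98
    emit(29)
    offset = 288
    return nums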